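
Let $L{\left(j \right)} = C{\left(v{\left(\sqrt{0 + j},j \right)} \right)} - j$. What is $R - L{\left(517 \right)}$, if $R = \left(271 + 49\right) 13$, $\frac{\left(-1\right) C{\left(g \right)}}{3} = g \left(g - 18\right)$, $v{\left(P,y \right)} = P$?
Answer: $6228 - 54 \sqrt{517} \approx 5000.2$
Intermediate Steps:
$C{\left(g \right)} = - 3 g \left(-18 + g\right)$ ($C{\left(g \right)} = - 3 g \left(g - 18\right) = - 3 g \left(-18 + g\right)$)
$L{\left(j \right)} = - j + 3 \sqrt{j} \left(18 - \sqrt{j}\right)$ ($L{\left(j \right)} = 3 \sqrt{0 + j} \left(18 - \sqrt{0 + j}\right) - j = 3 \sqrt{j} \left(18 - \sqrt{j}\right) - j = - j + 3 \sqrt{j} \left(18 - \sqrt{j}\right)$)
$R = 4160$ ($R = 320 \cdot 13 = 4160$)
$R - L{\left(517 \right)} = 4160 - \left(\left(-4\right) 517 + 54 \sqrt{517}\right) = 4160 - \left(-2068 + 54 \sqrt{517}\right) = 4160 + \left(2068 - 54 \sqrt{517}\right) = 6228 - 54 \sqrt{517}$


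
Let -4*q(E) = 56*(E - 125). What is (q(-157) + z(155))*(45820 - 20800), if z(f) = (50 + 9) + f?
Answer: 104133240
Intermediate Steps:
q(E) = 1750 - 14*E (q(E) = -14*(E - 125) = -14*(-125 + E) = -(-7000 + 56*E)/4 = 1750 - 14*E)
z(f) = 59 + f
(q(-157) + z(155))*(45820 - 20800) = ((1750 - 14*(-157)) + (59 + 155))*(45820 - 20800) = ((1750 + 2198) + 214)*25020 = (3948 + 214)*25020 = 4162*25020 = 104133240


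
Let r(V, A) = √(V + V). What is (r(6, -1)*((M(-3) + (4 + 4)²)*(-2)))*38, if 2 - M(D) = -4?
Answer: -10640*√3 ≈ -18429.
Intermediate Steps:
M(D) = 6 (M(D) = 2 - 1*(-4) = 2 + 4 = 6)
r(V, A) = √2*√V (r(V, A) = √(2*V) = √2*√V)
(r(6, -1)*((M(-3) + (4 + 4)²)*(-2)))*38 = ((√2*√6)*((6 + (4 + 4)²)*(-2)))*38 = ((2*√3)*((6 + 8²)*(-2)))*38 = ((2*√3)*((6 + 64)*(-2)))*38 = ((2*√3)*(70*(-2)))*38 = ((2*√3)*(-140))*38 = -280*√3*38 = -10640*√3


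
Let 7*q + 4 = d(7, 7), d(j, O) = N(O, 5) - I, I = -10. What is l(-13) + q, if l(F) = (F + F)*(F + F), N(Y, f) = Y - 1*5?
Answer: 4740/7 ≈ 677.14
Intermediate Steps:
N(Y, f) = -5 + Y (N(Y, f) = Y - 5 = -5 + Y)
l(F) = 4*F² (l(F) = (2*F)*(2*F) = 4*F²)
d(j, O) = 5 + O (d(j, O) = (-5 + O) - 1*(-10) = (-5 + O) + 10 = 5 + O)
q = 8/7 (q = -4/7 + (5 + 7)/7 = -4/7 + (⅐)*12 = -4/7 + 12/7 = 8/7 ≈ 1.1429)
l(-13) + q = 4*(-13)² + 8/7 = 4*169 + 8/7 = 676 + 8/7 = 4740/7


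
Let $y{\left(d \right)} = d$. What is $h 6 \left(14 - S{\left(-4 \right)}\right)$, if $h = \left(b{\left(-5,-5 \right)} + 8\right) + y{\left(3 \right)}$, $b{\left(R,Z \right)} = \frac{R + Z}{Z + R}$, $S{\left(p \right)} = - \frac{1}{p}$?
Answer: $990$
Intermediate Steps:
$b{\left(R,Z \right)} = 1$ ($b{\left(R,Z \right)} = \frac{R + Z}{R + Z} = 1$)
$h = 12$ ($h = \left(1 + 8\right) + 3 = 9 + 3 = 12$)
$h 6 \left(14 - S{\left(-4 \right)}\right) = 12 \cdot 6 \left(14 - - \frac{1}{-4}\right) = 72 \left(14 - \left(-1\right) \left(- \frac{1}{4}\right)\right) = 72 \left(14 - \frac{1}{4}\right) = 72 \cdot \frac{55}{4} = 990$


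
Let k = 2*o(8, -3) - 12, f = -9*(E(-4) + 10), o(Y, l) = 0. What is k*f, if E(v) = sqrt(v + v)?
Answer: 1080 + 216*I*sqrt(2) ≈ 1080.0 + 305.47*I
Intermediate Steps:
E(v) = sqrt(2)*sqrt(v) (E(v) = sqrt(2*v) = sqrt(2)*sqrt(v))
f = -90 - 18*I*sqrt(2) (f = -9*(sqrt(2)*sqrt(-4) + 10) = -9*(sqrt(2)*(2*I) + 10) = -9*(2*I*sqrt(2) + 10) = -9*(10 + 2*I*sqrt(2)) = -90 - 18*I*sqrt(2) ≈ -90.0 - 25.456*I)
k = -12 (k = 2*0 - 12 = 0 - 12 = -12)
k*f = -12*(-90 - 18*I*sqrt(2)) = 1080 + 216*I*sqrt(2)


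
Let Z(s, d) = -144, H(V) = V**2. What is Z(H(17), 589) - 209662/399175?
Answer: -57690862/399175 ≈ -144.53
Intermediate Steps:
Z(H(17), 589) - 209662/399175 = -144 - 209662/399175 = -57690862/399175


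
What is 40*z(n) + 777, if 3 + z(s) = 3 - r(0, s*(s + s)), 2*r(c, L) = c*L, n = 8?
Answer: 777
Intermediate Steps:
r(c, L) = L*c/2 (r(c, L) = (c*L)/2 = (L*c)/2 = L*c/2)
z(s) = 0 (z(s) = -3 + (3 - s*(s + s)*0/2) = -3 + (3 - s*(2*s)*0/2) = -3 + (3 - 2*s²*0/2) = -3 + (3 - 1*0) = -3 + (3 + 0) = -3 + 3 = 0)
40*z(n) + 777 = 40*0 + 777 = 0 + 777 = 777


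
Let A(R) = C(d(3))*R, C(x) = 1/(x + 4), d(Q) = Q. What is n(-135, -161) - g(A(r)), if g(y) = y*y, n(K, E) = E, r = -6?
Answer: -7925/49 ≈ -161.73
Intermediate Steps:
C(x) = 1/(4 + x)
A(R) = R/7 (A(R) = R/(4 + 3) = R/7)
g(y) = y²
n(-135, -161) - g(A(r)) = -161 - ((⅐)*(-6))² = -161 - (-6/7)² = -161 - 1*36/49 = -161 - 36/49 = -7925/49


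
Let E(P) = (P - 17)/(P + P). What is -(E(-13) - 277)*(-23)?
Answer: -82478/13 ≈ -6344.5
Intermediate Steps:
E(P) = (-17 + P)/(2*P) (E(P) = (-17 + P)/((2*P)) = (-17 + P)*(1/(2*P)) = (-17 + P)/(2*P))
-(E(-13) - 277)*(-23) = -((½)*(-17 - 13)/(-13) - 277)*(-23) = -((½)*(-1/13)*(-30) - 277)*(-23) = -(15/13 - 277)*(-23) = -(-3586)*(-23)/13 = -1*82478/13 = -82478/13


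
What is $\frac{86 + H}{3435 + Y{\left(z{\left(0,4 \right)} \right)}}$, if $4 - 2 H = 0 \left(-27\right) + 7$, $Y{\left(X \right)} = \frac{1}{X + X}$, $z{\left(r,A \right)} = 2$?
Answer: $\frac{26}{1057} \approx 0.024598$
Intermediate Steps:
$Y{\left(X \right)} = \frac{1}{2 X}$
$H = - \frac{3}{2}$ ($H = 2 - \frac{0 \left(-27\right) + 7}{2} = 2 - \frac{0 + 7}{2} = 2 - \frac{7}{2} = - \frac{3}{2} \approx -1.5$)
$\frac{86 + H}{3435 + Y{\left(z{\left(0,4 \right)} \right)}} = \frac{86 - \frac{3}{2}}{3435 + \frac{1}{2 \cdot 2}} = \frac{169}{2 \left(3435 + \frac{1}{2} \cdot \frac{1}{2}\right)} = \frac{169}{2 \left(3435 + \frac{1}{4}\right)} = \frac{169}{2 \cdot \frac{13741}{4}} = \frac{169}{2} \cdot \frac{4}{13741} = \frac{26}{1057}$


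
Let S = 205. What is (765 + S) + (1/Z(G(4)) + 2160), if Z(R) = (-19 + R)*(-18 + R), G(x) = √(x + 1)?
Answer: 355455667/113564 + 37*√5/113564 ≈ 3130.0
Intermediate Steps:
G(x) = √(1 + x)
(765 + S) + (1/Z(G(4)) + 2160) = (765 + 205) + (1/(342 + (√(1 + 4))² - 37*√(1 + 4)) + 2160) = 970 + (1/(342 + (√5)² - 37*√5) + 2160) = 970 + (1/(342 + 5 - 37*√5) + 2160) = 970 + (1/(347 - 37*√5) + 2160) = 970 + (2160 + 1/(347 - 37*√5)) = 3130 + 1/(347 - 37*√5)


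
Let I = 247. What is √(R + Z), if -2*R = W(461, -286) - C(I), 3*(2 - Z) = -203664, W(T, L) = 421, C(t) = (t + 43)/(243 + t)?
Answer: √3316310/7 ≈ 260.15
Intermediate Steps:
C(t) = (43 + t)/(243 + t)
Z = 67890 (Z = 2 - ⅓*(-203664) = 2 + 67888 = 67890)
R = -10300/49 (R = -(421 - (43 + 247)/(243 + 247))/2 = -(421 - 290/490)/2 = -(421 - 1*29/49)/2 = -(421 - 29/49)/2 = -½*20600/49 = -10300/49 ≈ -210.20)
√(R + Z) = √(-10300/49 + 67890) = √(3316310/49) = √3316310/7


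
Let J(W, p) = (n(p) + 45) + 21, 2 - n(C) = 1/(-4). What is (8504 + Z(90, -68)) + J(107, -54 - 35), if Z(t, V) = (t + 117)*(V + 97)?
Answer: 58301/4 ≈ 14575.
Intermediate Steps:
n(C) = 9/4 (n(C) = 2 - 1/(-4) = 2 - 1*(-¼) = 2 + ¼ = 9/4)
Z(t, V) = (97 + V)*(117 + t) (Z(t, V) = (117 + t)*(97 + V) = (97 + V)*(117 + t))
J(W, p) = 273/4 (J(W, p) = (9/4 + 45) + 21 = 189/4 + 21 = 273/4)
(8504 + Z(90, -68)) + J(107, -54 - 35) = (8504 + (11349 + 97*90 + 117*(-68) - 68*90)) + 273/4 = (8504 + (11349 + 8730 - 7956 - 6120)) + 273/4 = (8504 + 6003) + 273/4 = 14507 + 273/4 = 58301/4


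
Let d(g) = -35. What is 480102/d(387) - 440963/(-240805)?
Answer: -194278199/14165 ≈ -13715.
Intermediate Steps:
480102/d(387) - 440963/(-240805) = 480102/(-35) - 440963/(-240805) = 480102*(-1/35) - 440963*(-1/240805) = -68586/5 + 25939/14165 = -194278199/14165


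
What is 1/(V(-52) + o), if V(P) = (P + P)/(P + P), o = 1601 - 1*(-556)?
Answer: 1/2158 ≈ 0.00046339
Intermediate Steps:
o = 2157 (o = 1601 + 556 = 2157)
V(P) = 1 (V(P) = (2*P)/((2*P)) = (2*P)*(1/(2*P)) = 1)
1/(V(-52) + o) = 1/(1 + 2157) = 1/2158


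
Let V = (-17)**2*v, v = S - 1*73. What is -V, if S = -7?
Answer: 23120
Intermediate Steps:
v = -80 (v = -7 - 1*73 = -7 - 73 = -80)
V = -23120 (V = (-17)**2*(-80) = 289*(-80) = -23120)
-V = -1*(-23120) = 23120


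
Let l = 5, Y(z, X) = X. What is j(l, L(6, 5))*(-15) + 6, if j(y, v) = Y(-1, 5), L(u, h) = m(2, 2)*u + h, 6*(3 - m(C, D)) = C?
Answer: -69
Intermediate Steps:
m(C, D) = 3 - C/6
L(u, h) = h + 8*u/3 (L(u, h) = (3 - 1/6*2)*u + h = (3 - 1/3)*u + h = 8*u/3 + h = h + 8*u/3)
j(y, v) = 5
j(l, L(6, 5))*(-15) + 6 = 5*(-15) + 6 = -75 + 6 = -69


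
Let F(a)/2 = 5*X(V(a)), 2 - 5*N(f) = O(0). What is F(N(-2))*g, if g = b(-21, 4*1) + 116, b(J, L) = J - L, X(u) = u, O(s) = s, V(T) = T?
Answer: 364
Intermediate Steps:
N(f) = ⅖ (N(f) = ⅖ - ⅕*0 = ⅖ + 0 = ⅖)
F(a) = 10*a (F(a) = 2*(5*a) = 10*a)
g = 91 (g = (-21 - 4) + 116 = -25 + 116 = 91)
F(N(-2))*g = (10*(⅖))*91 = 4*91 = 364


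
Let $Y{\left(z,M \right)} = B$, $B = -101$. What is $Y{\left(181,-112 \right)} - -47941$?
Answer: $47840$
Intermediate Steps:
$Y{\left(z,M \right)} = -101$
$Y{\left(181,-112 \right)} - -47941 = -101 - -47941 = -101 + 47941 = 47840$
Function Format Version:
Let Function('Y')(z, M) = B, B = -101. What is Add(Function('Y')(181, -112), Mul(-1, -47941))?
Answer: 47840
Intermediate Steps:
Function('Y')(z, M) = -101
Add(Function('Y')(181, -112), Mul(-1, -47941)) = Add(-101, Mul(-1, -47941)) = Add(-101, 47941) = 47840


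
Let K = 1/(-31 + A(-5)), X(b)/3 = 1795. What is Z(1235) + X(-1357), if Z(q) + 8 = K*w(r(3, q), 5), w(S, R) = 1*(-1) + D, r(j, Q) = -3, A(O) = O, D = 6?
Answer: 193567/36 ≈ 5376.9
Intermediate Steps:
X(b) = 5385 (X(b) = 3*1795 = 5385)
w(S, R) = 5 (w(S, R) = 1*(-1) + 6 = -1 + 6 = 5)
K = -1/36 (K = 1/(-31 - 5) = 1/(-36) = -1/36 ≈ -0.027778)
Z(q) = -293/36 (Z(q) = -8 - 1/36*5 = -8 - 5/36 = -293/36)
Z(1235) + X(-1357) = -293/36 + 5385 = 193567/36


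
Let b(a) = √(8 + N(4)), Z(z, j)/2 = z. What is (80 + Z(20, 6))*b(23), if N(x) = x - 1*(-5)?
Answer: 120*√17 ≈ 494.77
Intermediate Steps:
Z(z, j) = 2*z
N(x) = 5 + x (N(x) = x + 5 = 5 + x)
b(a) = √17 (b(a) = √(8 + (5 + 4)) = √(8 + 9) = √17)
(80 + Z(20, 6))*b(23) = (80 + 2*20)*√17 = (80 + 40)*√17 = 120*√17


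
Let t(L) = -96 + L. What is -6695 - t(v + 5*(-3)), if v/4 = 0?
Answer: -6584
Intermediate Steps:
v = 0 (v = 4*0 = 0)
-6695 - t(v + 5*(-3)) = -6695 - (-96 + (0 + 5*(-3))) = -6695 - (-96 + (0 - 15)) = -6695 - (-96 - 15) = -6695 - 1*(-111) = -6695 + 111 = -6584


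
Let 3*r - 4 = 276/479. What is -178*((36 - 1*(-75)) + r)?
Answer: -28782422/1437 ≈ -20030.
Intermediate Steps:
r = 2192/1437 (r = 4/3 + (276/479)/3 = 4/3 + (276*(1/479))/3 = 4/3 + (⅓)*(276/479) = 4/3 + 92/479 = 2192/1437 ≈ 1.5254)
-178*((36 - 1*(-75)) + r) = -178*((36 - 1*(-75)) + 2192/1437) = -178*((36 + 75) + 2192/1437) = -178*(111 + 2192/1437) = -178*161699/1437 = -28782422/1437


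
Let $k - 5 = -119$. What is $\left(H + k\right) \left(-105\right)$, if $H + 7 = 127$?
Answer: $-630$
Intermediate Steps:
$k = -114$ ($k = 5 - 119 = -114$)
$H = 120$ ($H = -7 + 127 = 120$)
$\left(H + k\right) \left(-105\right) = \left(120 - 114\right) \left(-105\right) = 6 \left(-105\right) = -630$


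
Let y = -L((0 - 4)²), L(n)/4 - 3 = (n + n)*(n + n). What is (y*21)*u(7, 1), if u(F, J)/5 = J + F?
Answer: -3450720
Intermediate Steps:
u(F, J) = 5*F + 5*J (u(F, J) = 5*(J + F) = 5*(F + J) = 5*F + 5*J)
L(n) = 12 + 16*n² (L(n) = 12 + 4*((n + n)*(n + n)) = 12 + 4*((2*n)*(2*n)) = 12 + 4*(4*n²) = 12 + 16*n²)
y = -4108 (y = -(12 + 16*((0 - 4)²)²) = -(12 + 16*((-4)²)²) = -(12 + 16*16²) = -(12 + 16*256) = -(12 + 4096) = -1*4108 = -4108)
(y*21)*u(7, 1) = (-4108*21)*(5*7 + 5*1) = -86268*(35 + 5) = -86268*40 = -3450720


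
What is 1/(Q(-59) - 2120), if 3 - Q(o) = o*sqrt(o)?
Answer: -2117/4687068 - 59*I*sqrt(59)/4687068 ≈ -0.00045167 - 9.6689e-5*I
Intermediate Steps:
Q(o) = 3 - o**(3/2) (Q(o) = 3 - o*sqrt(o) = 3 - o**(3/2))
1/(Q(-59) - 2120) = 1/((3 - (-59)**(3/2)) - 2120) = 1/((3 - (-59)*I*sqrt(59)) - 2120) = 1/((3 + 59*I*sqrt(59)) - 2120) = 1/(-2117 + 59*I*sqrt(59))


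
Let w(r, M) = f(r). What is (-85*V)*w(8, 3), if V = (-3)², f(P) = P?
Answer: -6120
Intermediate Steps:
w(r, M) = r
V = 9
(-85*V)*w(8, 3) = -85*9*8 = -765*8 = -6120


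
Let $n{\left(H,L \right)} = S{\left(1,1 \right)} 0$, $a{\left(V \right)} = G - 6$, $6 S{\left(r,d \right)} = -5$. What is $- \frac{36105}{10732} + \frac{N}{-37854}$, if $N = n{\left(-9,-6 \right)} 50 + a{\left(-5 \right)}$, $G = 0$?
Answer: $- \frac{227775713}{67708188} \approx -3.3641$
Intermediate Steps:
$S{\left(r,d \right)} = - \frac{5}{6}$ ($S{\left(r,d \right)} = \frac{1}{6} \left(-5\right) = - \frac{5}{6}$)
$a{\left(V \right)} = -6$ ($a{\left(V \right)} = 0 - 6 = -6$)
$n{\left(H,L \right)} = 0$ ($n{\left(H,L \right)} = \left(- \frac{5}{6}\right) 0 = 0$)
$N = -6$ ($N = 0 \cdot 50 - 6 = 0 - 6 = -6$)
$- \frac{36105}{10732} + \frac{N}{-37854} = - \frac{36105}{10732} - \frac{6}{-37854} = \left(-36105\right) \frac{1}{10732} - - \frac{1}{6309} = - \frac{36105}{10732} + \frac{1}{6309} = - \frac{227775713}{67708188}$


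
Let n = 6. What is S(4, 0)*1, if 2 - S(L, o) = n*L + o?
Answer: -22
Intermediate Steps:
S(L, o) = 2 - o - 6*L (S(L, o) = 2 - (6*L + o) = 2 - (o + 6*L) = 2 + (-o - 6*L) = 2 - o - 6*L)
S(4, 0)*1 = (2 - 1*0 - 6*4)*1 = (2 + 0 - 24)*1 = -22*1 = -22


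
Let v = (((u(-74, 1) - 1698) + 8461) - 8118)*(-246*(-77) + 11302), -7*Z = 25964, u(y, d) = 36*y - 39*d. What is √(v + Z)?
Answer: 2*I*√1503489799/7 ≈ 11079.0*I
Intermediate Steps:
u(y, d) = -39*d + 36*y
Z = -25964/7 (Z = -⅐*25964 = -25964/7 ≈ -3709.1)
v = -122730152 (v = ((((-39*1 + 36*(-74)) - 1698) + 8461) - 8118)*(-246*(-77) + 11302) = ((((-39 - 2664) - 1698) + 8461) - 8118)*(18942 + 11302) = (((-2703 - 1698) + 8461) - 8118)*30244 = ((-4401 + 8461) - 8118)*30244 = (4060 - 8118)*30244 = -4058*30244 = -122730152)
√(v + Z) = √(-122730152 - 25964/7) = √(-859137028/7) = 2*I*√1503489799/7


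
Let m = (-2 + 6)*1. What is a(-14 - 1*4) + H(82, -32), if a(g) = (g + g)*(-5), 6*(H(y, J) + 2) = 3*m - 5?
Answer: 1075/6 ≈ 179.17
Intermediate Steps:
m = 4 (m = 4*1 = 4)
H(y, J) = -5/6 (H(y, J) = -2 + (3*4 - 5)/6 = -2 + (12 - 5)/6 = -2 + (1/6)*7 = -2 + 7/6 = -5/6)
a(g) = -10*g (a(g) = (2*g)*(-5) = -10*g)
a(-14 - 1*4) + H(82, -32) = -10*(-14 - 1*4) - 5/6 = -10*(-14 - 4) - 5/6 = -10*(-18) - 5/6 = 180 - 5/6 = 1075/6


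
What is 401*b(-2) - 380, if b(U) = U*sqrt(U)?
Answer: -380 - 802*I*sqrt(2) ≈ -380.0 - 1134.2*I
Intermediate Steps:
b(U) = U**(3/2)
401*b(-2) - 380 = 401*(-2)**(3/2) - 380 = 401*(-2*I*sqrt(2)) - 380 = -802*I*sqrt(2) - 380 = -380 - 802*I*sqrt(2)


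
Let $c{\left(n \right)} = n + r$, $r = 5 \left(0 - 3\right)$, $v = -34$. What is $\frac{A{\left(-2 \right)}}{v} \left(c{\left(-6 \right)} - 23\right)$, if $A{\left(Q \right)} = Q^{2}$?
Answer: $\frac{88}{17} \approx 5.1765$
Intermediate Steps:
$r = -15$ ($r = 5 \left(-3\right) = -15$)
$c{\left(n \right)} = -15 + n$ ($c{\left(n \right)} = n - 15 = -15 + n$)
$\frac{A{\left(-2 \right)}}{v} \left(c{\left(-6 \right)} - 23\right) = \frac{\left(-2\right)^{2}}{-34} \left(\left(-15 - 6\right) - 23\right) = 4 \left(- \frac{1}{34}\right) \left(-21 - 23\right) = - \frac{2 \left(-21 - 23\right)}{17} = \left(- \frac{2}{17}\right) \left(-44\right) = \frac{88}{17}$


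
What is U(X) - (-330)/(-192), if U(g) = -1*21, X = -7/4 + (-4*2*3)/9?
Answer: -727/32 ≈ -22.719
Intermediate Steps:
X = -53/12 (X = -7*¼ - 8*3*(⅑) = -7/4 - 24*⅑ = -7/4 - 8/3 = -53/12 ≈ -4.4167)
U(g) = -21
U(X) - (-330)/(-192) = -21 - (-330)/(-192) = -21 - (-330)*(-1)/192 = -21 - 1*55/32 = -21 - 55/32 = -727/32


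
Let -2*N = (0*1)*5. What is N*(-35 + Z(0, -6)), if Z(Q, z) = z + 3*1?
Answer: 0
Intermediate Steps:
Z(Q, z) = 3 + z (Z(Q, z) = z + 3 = 3 + z)
N = 0 (N = -0*1*5/2 = -0*5 = -1/2*0 = 0)
N*(-35 + Z(0, -6)) = 0*(-35 + (3 - 6)) = 0*(-35 - 3) = 0*(-38) = 0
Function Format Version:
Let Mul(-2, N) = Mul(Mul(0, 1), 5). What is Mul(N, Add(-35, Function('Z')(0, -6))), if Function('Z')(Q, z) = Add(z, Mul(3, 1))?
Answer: 0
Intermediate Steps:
Function('Z')(Q, z) = Add(3, z) (Function('Z')(Q, z) = Add(z, 3) = Add(3, z))
N = 0 (N = Mul(Rational(-1, 2), Mul(Mul(0, 1), 5)) = Mul(Rational(-1, 2), Mul(0, 5)) = Mul(Rational(-1, 2), 0) = 0)
Mul(N, Add(-35, Function('Z')(0, -6))) = Mul(0, Add(-35, Add(3, -6))) = Mul(0, Add(-35, -3)) = Mul(0, -38) = 0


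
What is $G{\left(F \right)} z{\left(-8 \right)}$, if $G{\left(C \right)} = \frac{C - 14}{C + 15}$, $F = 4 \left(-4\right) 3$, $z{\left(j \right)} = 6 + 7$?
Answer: $\frac{806}{33} \approx 24.424$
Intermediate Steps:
$z{\left(j \right)} = 13$
$F = -48$ ($F = \left(-16\right) 3 = -48$)
$G{\left(C \right)} = \frac{-14 + C}{15 + C}$
$G{\left(F \right)} z{\left(-8 \right)} = \frac{-14 - 48}{15 - 48} \cdot 13 = \frac{1}{-33} \left(-62\right) 13 = \left(- \frac{1}{33}\right) \left(-62\right) 13 = \frac{62}{33} \cdot 13 = \frac{806}{33}$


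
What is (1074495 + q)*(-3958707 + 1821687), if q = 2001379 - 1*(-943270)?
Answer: -8588991110880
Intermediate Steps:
q = 2944649 (q = 2001379 + 943270 = 2944649)
(1074495 + q)*(-3958707 + 1821687) = (1074495 + 2944649)*(-3958707 + 1821687) = 4019144*(-2137020) = -8588991110880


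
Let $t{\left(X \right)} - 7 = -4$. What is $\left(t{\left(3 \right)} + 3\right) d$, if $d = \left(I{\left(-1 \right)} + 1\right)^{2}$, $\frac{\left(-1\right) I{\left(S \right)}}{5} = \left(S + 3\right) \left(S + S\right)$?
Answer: $2646$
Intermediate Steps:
$I{\left(S \right)} = - 10 S \left(3 + S\right)$ ($I{\left(S \right)} = - 5 \left(S + 3\right) \left(S + S\right) = - 5 \left(3 + S\right) 2 S = - 5 \cdot 2 S \left(3 + S\right) = - 10 S \left(3 + S\right)$)
$d = 441$ ($d = \left(\left(-10\right) \left(-1\right) \left(3 - 1\right) + 1\right)^{2} = \left(\left(-10\right) \left(-1\right) 2 + 1\right)^{2} = \left(20 + 1\right)^{2} = 21^{2} = 441$)
$t{\left(X \right)} = 3$ ($t{\left(X \right)} = 7 - 4 = 3$)
$\left(t{\left(3 \right)} + 3\right) d = \left(3 + 3\right) 441 = 6 \cdot 441 = 2646$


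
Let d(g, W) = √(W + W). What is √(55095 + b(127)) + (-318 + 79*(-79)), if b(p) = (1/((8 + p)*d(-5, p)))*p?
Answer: -6559 + √(446269500 + 30*√254)/90 ≈ -6324.3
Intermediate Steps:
d(g, W) = √2*√W (d(g, W) = √(2*W) = √2*√W)
b(p) = √2*√p/(2*(8 + p)) (b(p) = (1/((8 + p)*((√2*√p))))*p = ((√2/(2*√p))/(8 + p))*p = (√2/(2*√p*(8 + p)))*p = √2*√p/(2*(8 + p)))
√(55095 + b(127)) + (-318 + 79*(-79)) = √(55095 + √2*√127/(2*(8 + 127))) + (-318 + 79*(-79)) = √(55095 + (½)*√2*√127/135) + (-318 - 6241) = √(55095 + (½)*√2*√127*(1/135)) - 6559 = √(55095 + √254/270) - 6559 = -6559 + √(55095 + √254/270)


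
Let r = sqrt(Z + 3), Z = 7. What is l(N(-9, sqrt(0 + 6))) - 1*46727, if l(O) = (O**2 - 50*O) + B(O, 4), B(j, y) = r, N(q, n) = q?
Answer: -46196 + sqrt(10) ≈ -46193.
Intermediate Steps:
r = sqrt(10) (r = sqrt(7 + 3) = sqrt(10) ≈ 3.1623)
B(j, y) = sqrt(10)
l(O) = sqrt(10) + O**2 - 50*O (l(O) = (O**2 - 50*O) + sqrt(10) = sqrt(10) + O**2 - 50*O)
l(N(-9, sqrt(0 + 6))) - 1*46727 = (sqrt(10) + (-9)**2 - 50*(-9)) - 1*46727 = (sqrt(10) + 81 + 450) - 46727 = (531 + sqrt(10)) - 46727 = -46196 + sqrt(10)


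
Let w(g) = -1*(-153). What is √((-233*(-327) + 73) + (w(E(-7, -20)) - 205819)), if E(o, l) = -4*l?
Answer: 3*I*√14378 ≈ 359.73*I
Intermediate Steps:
w(g) = 153
√((-233*(-327) + 73) + (w(E(-7, -20)) - 205819)) = √((-233*(-327) + 73) + (153 - 205819)) = √((76191 + 73) - 205666) = √(76264 - 205666) = √(-129402) = 3*I*√14378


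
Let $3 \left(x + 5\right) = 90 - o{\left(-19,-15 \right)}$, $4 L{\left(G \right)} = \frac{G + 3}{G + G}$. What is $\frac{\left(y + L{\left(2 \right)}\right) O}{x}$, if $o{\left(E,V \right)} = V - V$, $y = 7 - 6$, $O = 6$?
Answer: $\frac{63}{200} \approx 0.315$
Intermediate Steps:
$L{\left(G \right)} = \frac{3 + G}{8 G}$ ($L{\left(G \right)} = \frac{\left(G + 3\right) \frac{1}{G + G}}{4} = \frac{\left(3 + G\right) \frac{1}{2 G}}{4} = \frac{\frac{1}{2} \frac{1}{G} \left(3 + G\right)}{4} = \frac{3 + G}{8 G}$)
$y = 1$
$o{\left(E,V \right)} = 0$
$x = 25$ ($x = -5 + \frac{90 - 0}{3} = -5 + \frac{90 + 0}{3} = -5 + \frac{1}{3} \cdot 90 = -5 + 30 = 25$)
$\frac{\left(y + L{\left(2 \right)}\right) O}{x} = \frac{\left(1 + \frac{3 + 2}{8 \cdot 2}\right) 6}{25} = \left(1 + \frac{1}{8} \cdot \frac{1}{2} \cdot 5\right) 6 \cdot \frac{1}{25} = \left(1 + \frac{5}{16}\right) 6 \cdot \frac{1}{25} = \frac{21}{16} \cdot 6 \cdot \frac{1}{25} = \frac{63}{8} \cdot \frac{1}{25} = \frac{63}{200}$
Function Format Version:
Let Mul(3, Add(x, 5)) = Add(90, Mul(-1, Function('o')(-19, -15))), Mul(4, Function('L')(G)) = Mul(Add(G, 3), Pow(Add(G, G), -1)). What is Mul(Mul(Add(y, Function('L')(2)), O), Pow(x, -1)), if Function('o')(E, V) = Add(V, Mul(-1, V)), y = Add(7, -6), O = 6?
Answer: Rational(63, 200) ≈ 0.31500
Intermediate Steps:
Function('L')(G) = Mul(Rational(1, 8), Pow(G, -1), Add(3, G)) (Function('L')(G) = Mul(Rational(1, 4), Mul(Add(G, 3), Pow(Add(G, G), -1))) = Mul(Rational(1, 4), Mul(Add(3, G), Pow(Mul(2, G), -1))) = Mul(Rational(1, 4), Mul(Add(3, G), Mul(Rational(1, 2), Pow(G, -1)))) = Mul(Rational(1, 4), Mul(Rational(1, 2), Pow(G, -1), Add(3, G))) = Mul(Rational(1, 8), Pow(G, -1), Add(3, G)))
y = 1
Function('o')(E, V) = 0
x = 25 (x = Add(-5, Mul(Rational(1, 3), Add(90, Mul(-1, 0)))) = Add(-5, Mul(Rational(1, 3), Add(90, 0))) = Add(-5, Mul(Rational(1, 3), 90)) = Add(-5, 30) = 25)
Mul(Mul(Add(y, Function('L')(2)), O), Pow(x, -1)) = Mul(Mul(Add(1, Mul(Rational(1, 8), Pow(2, -1), Add(3, 2))), 6), Pow(25, -1)) = Mul(Mul(Add(1, Mul(Rational(1, 8), Rational(1, 2), 5)), 6), Rational(1, 25)) = Mul(Mul(Add(1, Rational(5, 16)), 6), Rational(1, 25)) = Mul(Mul(Rational(21, 16), 6), Rational(1, 25)) = Mul(Rational(63, 8), Rational(1, 25)) = Rational(63, 200)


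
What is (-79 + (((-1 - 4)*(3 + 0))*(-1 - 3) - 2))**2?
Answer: 441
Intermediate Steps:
(-79 + (((-1 - 4)*(3 + 0))*(-1 - 3) - 2))**2 = (-79 + (-5*3*(-4) - 2))**2 = (-79 + (-15*(-4) - 2))**2 = (-79 + (60 - 2))**2 = (-79 + 58)**2 = (-21)**2 = 441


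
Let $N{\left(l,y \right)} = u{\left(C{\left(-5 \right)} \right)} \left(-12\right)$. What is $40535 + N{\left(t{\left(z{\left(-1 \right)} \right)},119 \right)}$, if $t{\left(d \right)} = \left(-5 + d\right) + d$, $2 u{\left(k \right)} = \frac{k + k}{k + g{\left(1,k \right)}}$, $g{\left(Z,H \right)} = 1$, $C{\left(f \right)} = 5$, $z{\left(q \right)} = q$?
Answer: $40525$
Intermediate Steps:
$u{\left(k \right)} = \frac{k}{1 + k}$ ($u{\left(k \right)} = \frac{\left(k + k\right) \frac{1}{k + 1}}{2} = \frac{2 k \frac{1}{1 + k}}{2} = \frac{k}{1 + k}$)
$t{\left(d \right)} = -5 + 2 d$
$N{\left(l,y \right)} = -10$ ($N{\left(l,y \right)} = \frac{5}{1 + 5} \left(-12\right) = \frac{5}{6} \left(-12\right) = -10$)
$40535 + N{\left(t{\left(z{\left(-1 \right)} \right)},119 \right)} = 40535 - 10 = 40525$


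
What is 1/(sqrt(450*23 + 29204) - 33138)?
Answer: -16569/549043745 - sqrt(39554)/1098087490 ≈ -3.0359e-5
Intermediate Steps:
1/(sqrt(450*23 + 29204) - 33138) = 1/(sqrt(10350 + 29204) - 33138) = 1/(sqrt(39554) - 33138) = 1/(-33138 + sqrt(39554))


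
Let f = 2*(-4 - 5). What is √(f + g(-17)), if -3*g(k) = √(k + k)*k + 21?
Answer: √(-225 + 51*I*√34)/3 ≈ 2.8665 + 5.7634*I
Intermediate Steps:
g(k) = -7 - √2*k^(3/2)/3 (g(k) = -(√(k + k)*k + 21)/3 = -(√(2*k)*k + 21)/3 = -((√2*√k)*k + 21)/3 = -(√2*k^(3/2) + 21)/3 = -(21 + √2*k^(3/2))/3 = -7 - √2*k^(3/2)/3)
f = -18 (f = 2*(-9) = -18)
√(f + g(-17)) = √(-18 + (-7 - √2*(-17)^(3/2)/3)) = √(-18 + (-7 - √2*(-17*I*√17)/3)) = √(-18 + (-7 + 17*I*√34/3)) = √(-25 + 17*I*√34/3)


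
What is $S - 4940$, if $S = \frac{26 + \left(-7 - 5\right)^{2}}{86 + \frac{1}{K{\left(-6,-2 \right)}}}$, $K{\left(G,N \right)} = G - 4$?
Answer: $- \frac{4241760}{859} \approx -4938.0$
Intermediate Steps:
$K{\left(G,N \right)} = -4 + G$ ($K{\left(G,N \right)} = G - 4 = -4 + G$)
$S = \frac{1700}{859}$ ($S = \frac{26 + \left(-7 - 5\right)^{2}}{86 + \frac{1}{-4 - 6}} = \frac{26 + \left(-12\right)^{2}}{86 + \frac{1}{-10}} = \frac{26 + 144}{86 - \frac{1}{10}} = \frac{170}{\frac{859}{10}} = 170 \cdot \frac{10}{859} = \frac{1700}{859} \approx 1.979$)
$S - 4940 = \frac{1700}{859} - 4940 = - \frac{4241760}{859}$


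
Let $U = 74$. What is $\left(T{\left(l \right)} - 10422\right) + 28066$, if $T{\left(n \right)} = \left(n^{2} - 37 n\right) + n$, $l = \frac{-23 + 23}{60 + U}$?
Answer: $17644$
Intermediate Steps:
$l = 0$ ($l = \frac{-23 + 23}{60 + 74} = \frac{0}{134} = 0 \cdot \frac{1}{134} = 0$)
$T{\left(n \right)} = n^{2} - 36 n$
$\left(T{\left(l \right)} - 10422\right) + 28066 = \left(0 \left(-36 + 0\right) - 10422\right) + 28066 = \left(0 \left(-36\right) - 10422\right) + 28066 = \left(0 - 10422\right) + 28066 = -10422 + 28066 = 17644$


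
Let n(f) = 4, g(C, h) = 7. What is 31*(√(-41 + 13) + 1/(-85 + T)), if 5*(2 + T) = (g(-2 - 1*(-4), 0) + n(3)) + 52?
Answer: -5/12 + 62*I*√7 ≈ -0.41667 + 164.04*I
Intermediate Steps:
T = 53/5 (T = -2 + ((7 + 4) + 52)/5 = -2 + (11 + 52)/5 = -2 + (⅕)*63 = -2 + 63/5 = 53/5 ≈ 10.600)
31*(√(-41 + 13) + 1/(-85 + T)) = 31*(√(-41 + 13) + 1/(-85 + 53/5)) = 31*(√(-28) + 1/(-372/5)) = 31*(2*I*√7 - 5/372) = 31*(-5/372 + 2*I*√7) = -5/12 + 62*I*√7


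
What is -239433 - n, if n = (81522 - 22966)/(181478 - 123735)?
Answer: -13825638275/57743 ≈ -2.3943e+5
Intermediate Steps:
n = 58556/57743 ≈ 1.0141
-239433 - n = -239433 - 1*58556/57743 = -239433 - 58556/57743 = -13825638275/57743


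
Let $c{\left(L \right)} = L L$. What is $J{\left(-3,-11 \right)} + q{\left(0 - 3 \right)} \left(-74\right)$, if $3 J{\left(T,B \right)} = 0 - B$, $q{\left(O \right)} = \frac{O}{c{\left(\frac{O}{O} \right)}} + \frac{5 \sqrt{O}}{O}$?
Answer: $\frac{677}{3} + \frac{370 i \sqrt{3}}{3} \approx 225.67 + 213.62 i$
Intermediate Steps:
$c{\left(L \right)} = L^{2}$
$q{\left(O \right)} = O + \frac{5}{\sqrt{O}}$ ($q{\left(O \right)} = \frac{O}{\left(\frac{O}{O}\right)^{2}} + \frac{5 \sqrt{O}}{O} = \frac{O}{1^{2}} + \frac{5}{\sqrt{O}} = \frac{O}{1} + \frac{5}{\sqrt{O}} = O 1 + \frac{5}{\sqrt{O}} = O + \frac{5}{\sqrt{O}}$)
$J{\left(T,B \right)} = - \frac{B}{3}$ ($J{\left(T,B \right)} = \frac{0 - B}{3} = \frac{\left(-1\right) B}{3} = - \frac{B}{3}$)
$J{\left(-3,-11 \right)} + q{\left(0 - 3 \right)} \left(-74\right) = \left(- \frac{1}{3}\right) \left(-11\right) + \left(\left(0 - 3\right) + \frac{5}{\sqrt{0 - 3}}\right) \left(-74\right) = \frac{11}{3} + \left(-3 + \frac{5}{i \sqrt{3}}\right) \left(-74\right) = \frac{11}{3} + \left(-3 + 5 \left(- \frac{i \sqrt{3}}{3}\right)\right) \left(-74\right) = \frac{11}{3} + \left(-3 - \frac{5 i \sqrt{3}}{3}\right) \left(-74\right) = \frac{11}{3} + \left(222 + \frac{370 i \sqrt{3}}{3}\right) = \frac{677}{3} + \frac{370 i \sqrt{3}}{3}$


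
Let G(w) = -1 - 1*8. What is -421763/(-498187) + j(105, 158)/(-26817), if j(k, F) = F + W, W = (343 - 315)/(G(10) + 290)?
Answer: 3156095106589/3754126498899 ≈ 0.84070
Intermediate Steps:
G(w) = -9 (G(w) = -1 - 8 = -9)
W = 28/281 (W = (343 - 315)/(-9 + 290) = 28/281 ≈ 0.099644)
j(k, F) = 28/281 + F (j(k, F) = F + 28/281 = 28/281 + F)
-421763/(-498187) + j(105, 158)/(-26817) = -421763/(-498187) + (28/281 + 158)/(-26817) = -421763*(-1/498187) + (44426/281)*(-1/26817) = 421763/498187 - 44426/7535577 = 3156095106589/3754126498899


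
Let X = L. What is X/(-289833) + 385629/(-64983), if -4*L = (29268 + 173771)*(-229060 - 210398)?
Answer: -322149585952843/4185381742 ≈ -76970.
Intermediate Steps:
L = 44613556431/2 (L = -(29268 + 173771)*(-229060 - 210398)/4 = -203039*(-439458)/4 = -1/4*(-89227112862) = 44613556431/2 ≈ 2.2307e+10)
X = 44613556431/2 ≈ 2.2307e+10
X/(-289833) + 385629/(-64983) = (44613556431/2)/(-289833) + 385629/(-64983) = (44613556431/2)*(-1/289833) + 385629*(-1/64983) = -14871185477/193222 - 128543/21661 = -322149585952843/4185381742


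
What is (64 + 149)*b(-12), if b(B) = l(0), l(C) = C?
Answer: 0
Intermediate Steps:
b(B) = 0
(64 + 149)*b(-12) = (64 + 149)*0 = 213*0 = 0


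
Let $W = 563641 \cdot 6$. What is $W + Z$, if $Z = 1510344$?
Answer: $4892190$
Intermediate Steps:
$W = 3381846$
$W + Z = 3381846 + 1510344 = 4892190$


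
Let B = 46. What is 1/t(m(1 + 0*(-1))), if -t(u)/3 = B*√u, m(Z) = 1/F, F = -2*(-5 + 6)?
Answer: I*√2/138 ≈ 0.010248*I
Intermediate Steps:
F = -2 (F = -2*1 = -2)
m(Z) = -½ (m(Z) = 1/(-2) = -½)
t(u) = -138*√u
1/t(m(1 + 0*(-1))) = 1/(-69*I*√2) = I*√2/138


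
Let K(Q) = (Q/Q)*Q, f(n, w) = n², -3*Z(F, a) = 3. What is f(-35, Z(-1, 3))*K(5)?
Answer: 6125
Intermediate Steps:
Z(F, a) = -1 (Z(F, a) = -⅓*3 = -1)
K(Q) = Q (K(Q) = 1*Q = Q)
f(-35, Z(-1, 3))*K(5) = (-35)²*5 = 1225*5 = 6125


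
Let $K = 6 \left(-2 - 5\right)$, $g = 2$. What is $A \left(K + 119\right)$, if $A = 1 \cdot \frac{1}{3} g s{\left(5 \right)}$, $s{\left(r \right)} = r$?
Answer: $\frac{770}{3} \approx 256.67$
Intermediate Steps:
$K = -42$ ($K = 6 \left(-7\right) = -42$)
$A = \frac{10}{3}$ ($A = 1 \cdot \frac{1}{3} \cdot 2 \cdot 5 = \frac{1}{3} \cdot 2 \cdot 5 = \frac{2}{3} \cdot 5 = \frac{10}{3} \approx 3.3333$)
$A \left(K + 119\right) = \frac{10 \left(-42 + 119\right)}{3} = \frac{10}{3} \cdot 77 = \frac{770}{3}$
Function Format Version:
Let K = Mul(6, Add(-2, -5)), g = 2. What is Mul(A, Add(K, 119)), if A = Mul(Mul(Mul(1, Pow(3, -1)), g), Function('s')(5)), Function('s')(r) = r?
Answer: Rational(770, 3) ≈ 256.67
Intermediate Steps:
K = -42 (K = Mul(6, -7) = -42)
A = Rational(10, 3) (A = Mul(Mul(Mul(1, Pow(3, -1)), 2), 5) = Mul(Mul(Mul(1, Rational(1, 3)), 2), 5) = Mul(Mul(Rational(1, 3), 2), 5) = Mul(Rational(2, 3), 5) = Rational(10, 3) ≈ 3.3333)
Mul(A, Add(K, 119)) = Mul(Rational(10, 3), Add(-42, 119)) = Mul(Rational(10, 3), 77) = Rational(770, 3)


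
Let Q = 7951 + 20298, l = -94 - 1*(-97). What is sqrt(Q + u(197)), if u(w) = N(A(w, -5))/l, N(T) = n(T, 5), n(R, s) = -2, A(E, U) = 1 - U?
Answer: sqrt(254235)/3 ≈ 168.07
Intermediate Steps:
N(T) = -2
l = 3 (l = -94 + 97 = 3)
u(w) = -2/3
Q = 28249
sqrt(Q + u(197)) = sqrt(28249 - 2/3) = sqrt(84745/3) = sqrt(254235)/3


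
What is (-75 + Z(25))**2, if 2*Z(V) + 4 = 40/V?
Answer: 145161/25 ≈ 5806.4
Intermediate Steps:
Z(V) = -2 + 20/V (Z(V) = -2 + (40/V)/2 = -2 + 20/V)
(-75 + Z(25))**2 = (-75 + (-2 + 20/25))**2 = (-75 + (-2 + 20*(1/25)))**2 = (-75 + (-2 + 4/5))**2 = (-75 - 6/5)**2 = (-381/5)**2 = 145161/25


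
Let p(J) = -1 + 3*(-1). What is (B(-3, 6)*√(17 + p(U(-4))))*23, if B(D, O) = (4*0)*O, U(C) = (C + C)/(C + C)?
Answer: 0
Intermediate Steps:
U(C) = 1 (U(C) = (2*C)/((2*C)) = (2*C)*(1/(2*C)) = 1)
p(J) = -4 (p(J) = -1 - 3 = -4)
B(D, O) = 0 (B(D, O) = 0*O = 0)
(B(-3, 6)*√(17 + p(U(-4))))*23 = (0*√(17 - 4))*23 = (0*√13)*23 = 0*23 = 0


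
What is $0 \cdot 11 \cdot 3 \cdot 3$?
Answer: $0$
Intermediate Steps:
$0 \cdot 11 \cdot 3 \cdot 3 = 0 \cdot 9 = 0$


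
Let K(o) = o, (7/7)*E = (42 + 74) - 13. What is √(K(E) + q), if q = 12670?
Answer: √12773 ≈ 113.02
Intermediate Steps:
E = 103 (E = (42 + 74) - 13 = 116 - 13 = 103)
√(K(E) + q) = √(103 + 12670) = √12773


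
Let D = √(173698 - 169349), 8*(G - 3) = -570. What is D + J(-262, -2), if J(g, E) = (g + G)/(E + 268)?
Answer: -1321/1064 + √4349 ≈ 64.705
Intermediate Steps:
G = -273/4 (G = 3 + (⅛)*(-570) = 3 - 285/4 = -273/4 ≈ -68.250)
J(g, E) = (-273/4 + g)/(268 + E) (J(g, E) = (g - 273/4)/(E + 268) = (-273/4 + g)/(268 + E))
D = √4349 ≈ 65.947
D + J(-262, -2) = √4349 + (-273/4 - 262)/(268 - 2) = √4349 - 1321/4/266 = √4349 + (1/266)*(-1321/4) = √4349 - 1321/1064 = -1321/1064 + √4349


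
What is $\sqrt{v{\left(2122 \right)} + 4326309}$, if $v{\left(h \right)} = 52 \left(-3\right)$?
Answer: $\sqrt{4326153} \approx 2079.9$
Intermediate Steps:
$v{\left(h \right)} = -156$
$\sqrt{v{\left(2122 \right)} + 4326309} = \sqrt{-156 + 4326309} = \sqrt{4326153}$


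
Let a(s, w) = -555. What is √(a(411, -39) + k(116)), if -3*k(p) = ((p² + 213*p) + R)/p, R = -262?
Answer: I*√2233406/58 ≈ 25.767*I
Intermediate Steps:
k(p) = -(-262 + p² + 213*p)/(3*p) (k(p) = -((p² + 213*p) - 262)/(3*p) = -(-262 + p² + 213*p)/(3*p))
√(a(411, -39) + k(116)) = √(-555 + (⅓)*(262 - 1*116*(213 + 116))/116) = √(-555 + (⅓)*(1/116)*(262 - 1*116*329)) = √(-555 + (⅓)*(1/116)*(262 - 38164)) = √(-555 + (⅓)*(1/116)*(-37902)) = √(-555 - 6317/58) = √(-38507/58) = I*√2233406/58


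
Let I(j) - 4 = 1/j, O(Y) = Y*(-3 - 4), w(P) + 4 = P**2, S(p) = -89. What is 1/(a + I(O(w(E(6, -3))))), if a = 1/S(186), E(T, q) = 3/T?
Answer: 9345/37631 ≈ 0.24833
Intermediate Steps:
w(P) = -4 + P**2
O(Y) = -7*Y (O(Y) = Y*(-7) = -7*Y)
I(j) = 4 + 1/j
a = -1/89 (a = 1/(-89) = -1/89 ≈ -0.011236)
1/(a + I(O(w(E(6, -3))))) = 1/(-1/89 + (4 + 1/(-7*(-4 + (3/6)**2)))) = 1/(-1/89 + (4 + 1/(-7*(-4 + (3*(1/6))**2)))) = 1/(-1/89 + (4 + 1/(-7*(-4 + (1/2)**2)))) = 1/(-1/89 + (4 + 1/(-7*(-4 + 1/4)))) = 1/(-1/89 + (4 + 1/(-7*(-15/4)))) = 1/(-1/89 + (4 + 1/(105/4))) = 1/(-1/89 + (4 + 4/105)) = 1/(-1/89 + 424/105) = 1/(37631/9345) = 9345/37631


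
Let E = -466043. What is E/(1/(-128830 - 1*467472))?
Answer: 277902372986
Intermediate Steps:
E/(1/(-128830 - 1*467472)) = -466043/(1/(-128830 - 1*467472)) = -466043/(1/(-128830 - 467472)) = -466043/(1/(-596302)) = -466043/(-1/596302) = -466043*(-596302) = 277902372986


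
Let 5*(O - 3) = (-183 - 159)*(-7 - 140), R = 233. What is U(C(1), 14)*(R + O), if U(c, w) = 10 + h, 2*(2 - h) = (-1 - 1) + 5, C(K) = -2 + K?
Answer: 540267/5 ≈ 1.0805e+5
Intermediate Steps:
h = ½ (h = 2 - ((-1 - 1) + 5)/2 = 2 - (-2 + 5)/2 = 2 - ½*3 = 2 - 3/2 = ½ ≈ 0.50000)
O = 50289/5 (O = 3 + ((-183 - 159)*(-7 - 140))/5 = 3 + (-342*(-147))/5 = 3 + (⅕)*50274 = 3 + 50274/5 = 50289/5 ≈ 10058.)
U(c, w) = 21/2 (U(c, w) = 10 + ½ = 21/2)
U(C(1), 14)*(R + O) = 21*(233 + 50289/5)/2 = (21/2)*(51454/5) = 540267/5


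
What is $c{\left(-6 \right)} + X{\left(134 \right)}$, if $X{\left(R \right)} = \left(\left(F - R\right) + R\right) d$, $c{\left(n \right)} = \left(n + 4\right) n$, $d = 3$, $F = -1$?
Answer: $9$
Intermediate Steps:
$c{\left(n \right)} = n \left(4 + n\right)$ ($c{\left(n \right)} = \left(4 + n\right) n = n \left(4 + n\right)$)
$X{\left(R \right)} = -3$ ($X{\left(R \right)} = \left(\left(-1 - R\right) + R\right) 3 = \left(-1\right) 3 = -3$)
$c{\left(-6 \right)} + X{\left(134 \right)} = - 6 \left(4 - 6\right) - 3 = \left(-6\right) \left(-2\right) - 3 = 12 - 3 = 9$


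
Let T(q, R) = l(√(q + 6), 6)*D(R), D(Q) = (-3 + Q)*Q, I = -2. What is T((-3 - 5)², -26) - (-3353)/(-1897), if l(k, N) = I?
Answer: -409147/271 ≈ -1509.8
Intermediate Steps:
l(k, N) = -2
D(Q) = Q*(-3 + Q)
T(q, R) = -2*R*(-3 + R)
T((-3 - 5)², -26) - (-3353)/(-1897) = 2*(-26)*(3 - 1*(-26)) - (-3353)/(-1897) = 2*(-26)*(3 + 26) - (-3353)*(-1)/1897 = 2*(-26)*29 - 1*479/271 = -1508 - 479/271 = -409147/271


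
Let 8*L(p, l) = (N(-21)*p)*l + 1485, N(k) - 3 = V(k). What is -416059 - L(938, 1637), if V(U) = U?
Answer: 24309151/8 ≈ 3.0386e+6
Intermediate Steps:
N(k) = 3 + k
L(p, l) = 1485/8 - 9*l*p/4 (L(p, l) = (((3 - 21)*p)*l + 1485)/8 = ((-18*p)*l + 1485)/8 = (-18*l*p + 1485)/8 = (1485 - 18*l*p)/8 = 1485/8 - 9*l*p/4)
-416059 - L(938, 1637) = -416059 - (1485/8 - 9/4*1637*938) = -416059 - (1485/8 - 6909777/2) = -416059 - 1*(-27637623/8) = -416059 + 27637623/8 = 24309151/8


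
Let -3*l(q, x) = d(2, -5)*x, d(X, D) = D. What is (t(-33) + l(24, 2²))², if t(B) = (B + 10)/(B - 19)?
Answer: 1229881/24336 ≈ 50.538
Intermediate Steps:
l(q, x) = 5*x/3 (l(q, x) = -(-5)*x/3 = 5*x/3)
t(B) = (10 + B)/(-19 + B)
(t(-33) + l(24, 2²))² = ((10 - 33)/(-19 - 33) + (5/3)*2²)² = (-23/(-52) + (5/3)*4)² = (-1/52*(-23) + 20/3)² = (23/52 + 20/3)² = (1109/156)² = 1229881/24336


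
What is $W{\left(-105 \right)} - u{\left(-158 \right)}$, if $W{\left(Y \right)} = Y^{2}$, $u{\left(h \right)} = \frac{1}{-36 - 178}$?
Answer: $\frac{2359351}{214} \approx 11025.0$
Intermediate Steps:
$u{\left(h \right)} = - \frac{1}{214}$ ($u{\left(h \right)} = \frac{1}{-214} = - \frac{1}{214}$)
$W{\left(-105 \right)} - u{\left(-158 \right)} = \left(-105\right)^{2} - - \frac{1}{214} = 11025 + \frac{1}{214} = \frac{2359351}{214}$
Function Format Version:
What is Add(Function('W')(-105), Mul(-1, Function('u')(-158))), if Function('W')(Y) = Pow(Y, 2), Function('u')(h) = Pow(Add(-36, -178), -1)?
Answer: Rational(2359351, 214) ≈ 11025.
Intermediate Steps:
Function('u')(h) = Rational(-1, 214) (Function('u')(h) = Pow(-214, -1) = Rational(-1, 214))
Add(Function('W')(-105), Mul(-1, Function('u')(-158))) = Add(Pow(-105, 2), Mul(-1, Rational(-1, 214))) = Add(11025, Rational(1, 214)) = Rational(2359351, 214)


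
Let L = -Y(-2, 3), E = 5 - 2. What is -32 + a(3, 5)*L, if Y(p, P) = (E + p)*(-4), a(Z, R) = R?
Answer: -12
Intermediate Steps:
E = 3
Y(p, P) = -12 - 4*p (Y(p, P) = (3 + p)*(-4) = -12 - 4*p)
L = 4 (L = -(-12 - 4*(-2)) = -(-12 + 8) = -1*(-4) = 4)
-32 + a(3, 5)*L = -32 + 5*4 = -32 + 20 = -12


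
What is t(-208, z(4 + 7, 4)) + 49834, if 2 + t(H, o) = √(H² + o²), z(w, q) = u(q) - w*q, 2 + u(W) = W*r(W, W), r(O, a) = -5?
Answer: 49832 + 2*√11905 ≈ 50050.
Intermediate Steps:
u(W) = -2 - 5*W (u(W) = -2 + W*(-5) = -2 - 5*W)
z(w, q) = -2 - 5*q - q*w (z(w, q) = (-2 - 5*q) - w*q = (-2 - 5*q) - q*w = -2 - 5*q - q*w)
t(H, o) = -2 + √(H² + o²)
t(-208, z(4 + 7, 4)) + 49834 = (-2 + √((-208)² + (-2 - 5*4 - 1*4*(4 + 7))²)) + 49834 = (-2 + √(43264 + (-2 - 20 - 1*4*11)²)) + 49834 = (-2 + √(43264 + (-2 - 20 - 44)²)) + 49834 = (-2 + √(43264 + (-66)²)) + 49834 = (-2 + √(43264 + 4356)) + 49834 = (-2 + √47620) + 49834 = (-2 + 2*√11905) + 49834 = 49832 + 2*√11905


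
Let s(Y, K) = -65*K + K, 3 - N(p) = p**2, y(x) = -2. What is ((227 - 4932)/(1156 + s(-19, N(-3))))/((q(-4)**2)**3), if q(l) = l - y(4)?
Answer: -941/19712 ≈ -0.047737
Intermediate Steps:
N(p) = 3 - p**2
q(l) = 2 + l (q(l) = l - 1*(-2) = l + 2 = 2 + l)
s(Y, K) = -64*K
((227 - 4932)/(1156 + s(-19, N(-3))))/((q(-4)**2)**3) = ((227 - 4932)/(1156 - 64*(3 - 1*(-3)**2)))/(((2 - 4)**2)**3) = (-4705/(1156 - 64*(3 - 1*9)))/(((-2)**2)**3) = (-4705/(1156 - 64*(3 - 9)))/(4**3) = -4705/(1156 - 64*(-6))/64 = -4705/(1156 + 384)*(1/64) = -4705/1540*(1/64) = -4705*1/1540*(1/64) = -941/308*1/64 = -941/19712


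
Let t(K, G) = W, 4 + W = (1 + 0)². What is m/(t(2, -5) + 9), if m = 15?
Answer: 5/2 ≈ 2.5000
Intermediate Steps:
W = -3 (W = -4 + (1 + 0)² = -4 + 1² = -4 + 1 = -3)
t(K, G) = -3
m/(t(2, -5) + 9) = 15/(-3 + 9) = 15/6 = 15*(⅙) = 5/2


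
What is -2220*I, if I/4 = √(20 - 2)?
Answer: -26640*√2 ≈ -37675.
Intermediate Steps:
I = 12*√2 (I = 4*√(20 - 2) = 4*√18 = 4*(3*√2) = 12*√2 ≈ 16.971)
-2220*I = -26640*√2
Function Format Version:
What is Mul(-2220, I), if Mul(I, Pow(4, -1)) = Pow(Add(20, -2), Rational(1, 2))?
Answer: Mul(-26640, Pow(2, Rational(1, 2))) ≈ -37675.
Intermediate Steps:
I = Mul(12, Pow(2, Rational(1, 2))) (I = Mul(4, Pow(Add(20, -2), Rational(1, 2))) = Mul(4, Pow(18, Rational(1, 2))) = Mul(4, Mul(3, Pow(2, Rational(1, 2)))) = Mul(12, Pow(2, Rational(1, 2))) ≈ 16.971)
Mul(-2220, I) = Mul(-2220, Mul(12, Pow(2, Rational(1, 2)))) = Mul(-26640, Pow(2, Rational(1, 2)))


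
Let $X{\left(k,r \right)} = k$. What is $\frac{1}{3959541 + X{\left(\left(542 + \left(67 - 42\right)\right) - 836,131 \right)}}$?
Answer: $\frac{1}{3959272} \approx 2.5257 \cdot 10^{-7}$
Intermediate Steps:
$\frac{1}{3959541 + X{\left(\left(542 + \left(67 - 42\right)\right) - 836,131 \right)}} = \frac{1}{3959541 + \left(\left(542 + \left(67 - 42\right)\right) - 836\right)} = \frac{1}{3959541 + \left(\left(542 + 25\right) - 836\right)} = \frac{1}{3959541 + \left(567 - 836\right)} = \frac{1}{3959541 - 269} = \frac{1}{3959272}$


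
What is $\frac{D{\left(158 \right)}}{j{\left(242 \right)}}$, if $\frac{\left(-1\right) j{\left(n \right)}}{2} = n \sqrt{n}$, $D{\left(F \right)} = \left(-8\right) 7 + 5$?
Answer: $\frac{51 \sqrt{2}}{10648} \approx 0.0067736$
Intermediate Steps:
$D{\left(F \right)} = -51$ ($D{\left(F \right)} = -56 + 5 = -51$)
$j{\left(n \right)} = - 2 n^{\frac{3}{2}}$ ($j{\left(n \right)} = - 2 n \sqrt{n} = - 2 n^{\frac{3}{2}}$)
$\frac{D{\left(158 \right)}}{j{\left(242 \right)}} = - \frac{51}{\left(-2\right) 242^{\frac{3}{2}}} = - \frac{51}{\left(-2\right) 2662 \sqrt{2}} = - \frac{51}{\left(-5324\right) \sqrt{2}} = - 51 \left(- \frac{\sqrt{2}}{10648}\right) = \frac{51 \sqrt{2}}{10648}$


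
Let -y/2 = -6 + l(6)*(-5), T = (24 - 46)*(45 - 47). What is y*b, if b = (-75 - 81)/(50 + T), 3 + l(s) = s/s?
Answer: 624/47 ≈ 13.277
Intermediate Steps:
T = 44 (T = -22*(-2) = 44)
l(s) = -2 (l(s) = -3 + s/s = -3 + 1 = -2)
y = -8 (y = -2*(-6 - 2*(-5)) = -2*(-6 + 10) = -2*4 = -8)
b = -78/47 (b = (-75 - 81)/(50 + 44) = -156/94 = -156*1/94 = -78/47 ≈ -1.6596)
y*b = -8*(-78/47) = 624/47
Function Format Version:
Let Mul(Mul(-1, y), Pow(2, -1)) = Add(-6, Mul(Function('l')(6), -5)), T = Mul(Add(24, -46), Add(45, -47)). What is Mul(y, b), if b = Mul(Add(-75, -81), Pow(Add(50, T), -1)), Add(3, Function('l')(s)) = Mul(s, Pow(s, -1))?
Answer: Rational(624, 47) ≈ 13.277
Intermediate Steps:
T = 44 (T = Mul(-22, -2) = 44)
Function('l')(s) = -2 (Function('l')(s) = Add(-3, Mul(s, Pow(s, -1))) = Add(-3, 1) = -2)
y = -8 (y = Mul(-2, Add(-6, Mul(-2, -5))) = Mul(-2, Add(-6, 10)) = Mul(-2, 4) = -8)
b = Rational(-78, 47) (b = Mul(Add(-75, -81), Pow(Add(50, 44), -1)) = Mul(-156, Pow(94, -1)) = Mul(-156, Rational(1, 94)) = Rational(-78, 47) ≈ -1.6596)
Mul(y, b) = Mul(-8, Rational(-78, 47)) = Rational(624, 47)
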